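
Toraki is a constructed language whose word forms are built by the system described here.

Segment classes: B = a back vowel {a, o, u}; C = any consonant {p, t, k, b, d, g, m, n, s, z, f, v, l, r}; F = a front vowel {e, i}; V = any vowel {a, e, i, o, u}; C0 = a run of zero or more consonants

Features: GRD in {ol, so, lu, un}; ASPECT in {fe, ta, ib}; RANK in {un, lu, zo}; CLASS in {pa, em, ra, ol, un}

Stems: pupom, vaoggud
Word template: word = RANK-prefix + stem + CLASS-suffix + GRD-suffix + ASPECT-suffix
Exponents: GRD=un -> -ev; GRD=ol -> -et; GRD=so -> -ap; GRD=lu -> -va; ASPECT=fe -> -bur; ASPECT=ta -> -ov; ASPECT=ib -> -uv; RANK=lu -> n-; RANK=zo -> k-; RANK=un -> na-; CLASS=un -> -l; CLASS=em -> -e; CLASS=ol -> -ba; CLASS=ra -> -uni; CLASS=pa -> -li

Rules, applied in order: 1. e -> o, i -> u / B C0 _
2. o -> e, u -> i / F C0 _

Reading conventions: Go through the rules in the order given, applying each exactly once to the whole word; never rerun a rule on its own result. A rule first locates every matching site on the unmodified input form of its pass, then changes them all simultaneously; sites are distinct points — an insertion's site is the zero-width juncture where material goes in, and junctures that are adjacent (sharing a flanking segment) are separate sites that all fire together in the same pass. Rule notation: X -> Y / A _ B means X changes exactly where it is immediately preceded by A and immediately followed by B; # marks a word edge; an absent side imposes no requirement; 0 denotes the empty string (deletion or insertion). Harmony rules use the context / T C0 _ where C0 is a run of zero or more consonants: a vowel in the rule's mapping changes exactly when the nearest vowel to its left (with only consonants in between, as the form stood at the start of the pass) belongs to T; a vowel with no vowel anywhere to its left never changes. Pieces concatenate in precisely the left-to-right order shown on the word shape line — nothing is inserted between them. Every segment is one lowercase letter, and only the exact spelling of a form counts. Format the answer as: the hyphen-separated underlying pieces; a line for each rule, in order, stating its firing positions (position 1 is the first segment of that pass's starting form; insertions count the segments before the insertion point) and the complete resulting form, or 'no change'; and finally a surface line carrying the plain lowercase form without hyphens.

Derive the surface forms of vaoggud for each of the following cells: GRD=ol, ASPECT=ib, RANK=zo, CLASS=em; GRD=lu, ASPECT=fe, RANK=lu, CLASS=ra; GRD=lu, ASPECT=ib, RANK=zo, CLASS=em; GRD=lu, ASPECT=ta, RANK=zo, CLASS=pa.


cell GRD=ol, ASPECT=ib, RANK=zo, CLASS=em:
underlying: k-vaoggud-e-et-uv
1. e -> o, i -> u / B C0 _: fires at position(s) 9: kvaoggudoetuv
2. o -> e, u -> i / F C0 _: fires at position(s) 12: kvaoggudoetiv
surface: kvaoggudoetiv

cell GRD=lu, ASPECT=fe, RANK=lu, CLASS=ra:
underlying: n-vaoggud-uni-va-bur
1. e -> o, i -> u / B C0 _: fires at position(s) 11: nvaoggudunuvabur
2. o -> e, u -> i / F C0 _: no change
surface: nvaoggudunuvabur

cell GRD=lu, ASPECT=ib, RANK=zo, CLASS=em:
underlying: k-vaoggud-e-va-uv
1. e -> o, i -> u / B C0 _: fires at position(s) 9: kvaoggudovauv
2. o -> e, u -> i / F C0 _: no change
surface: kvaoggudovauv

cell GRD=lu, ASPECT=ta, RANK=zo, CLASS=pa:
underlying: k-vaoggud-li-va-ov
1. e -> o, i -> u / B C0 _: fires at position(s) 10: kvaoggudluvaov
2. o -> e, u -> i / F C0 _: no change
surface: kvaoggudluvaov


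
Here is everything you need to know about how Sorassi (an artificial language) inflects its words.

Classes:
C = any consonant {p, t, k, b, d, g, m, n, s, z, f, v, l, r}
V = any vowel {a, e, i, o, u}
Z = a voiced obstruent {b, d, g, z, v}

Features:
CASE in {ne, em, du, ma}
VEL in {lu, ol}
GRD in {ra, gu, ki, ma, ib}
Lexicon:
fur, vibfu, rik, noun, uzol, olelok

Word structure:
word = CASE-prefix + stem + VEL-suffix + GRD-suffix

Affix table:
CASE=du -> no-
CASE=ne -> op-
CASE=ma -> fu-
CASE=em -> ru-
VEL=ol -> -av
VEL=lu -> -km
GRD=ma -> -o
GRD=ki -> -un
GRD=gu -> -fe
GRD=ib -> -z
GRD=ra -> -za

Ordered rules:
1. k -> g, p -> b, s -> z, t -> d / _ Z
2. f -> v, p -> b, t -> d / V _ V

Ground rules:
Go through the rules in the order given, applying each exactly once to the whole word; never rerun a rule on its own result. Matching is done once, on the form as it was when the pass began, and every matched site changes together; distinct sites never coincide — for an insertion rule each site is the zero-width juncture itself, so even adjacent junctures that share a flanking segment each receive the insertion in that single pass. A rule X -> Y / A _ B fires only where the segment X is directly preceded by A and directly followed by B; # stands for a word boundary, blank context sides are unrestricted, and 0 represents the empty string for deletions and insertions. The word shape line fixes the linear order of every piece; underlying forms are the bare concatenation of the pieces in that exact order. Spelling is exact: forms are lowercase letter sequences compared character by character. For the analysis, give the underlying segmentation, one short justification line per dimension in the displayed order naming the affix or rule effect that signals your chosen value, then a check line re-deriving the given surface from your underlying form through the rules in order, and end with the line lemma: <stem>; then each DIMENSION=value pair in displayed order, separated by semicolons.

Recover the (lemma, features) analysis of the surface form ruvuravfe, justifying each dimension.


underlying: ru-fur-av-fe
CASE=em - signalled by the affix ru-
VEL=ol - signalled by the affix -av
GRD=gu - signalled by the affix -fe
check: rufuravfe -> rufuravfe -> ruvuravfe
lemma: fur; CASE=em; VEL=ol; GRD=gu


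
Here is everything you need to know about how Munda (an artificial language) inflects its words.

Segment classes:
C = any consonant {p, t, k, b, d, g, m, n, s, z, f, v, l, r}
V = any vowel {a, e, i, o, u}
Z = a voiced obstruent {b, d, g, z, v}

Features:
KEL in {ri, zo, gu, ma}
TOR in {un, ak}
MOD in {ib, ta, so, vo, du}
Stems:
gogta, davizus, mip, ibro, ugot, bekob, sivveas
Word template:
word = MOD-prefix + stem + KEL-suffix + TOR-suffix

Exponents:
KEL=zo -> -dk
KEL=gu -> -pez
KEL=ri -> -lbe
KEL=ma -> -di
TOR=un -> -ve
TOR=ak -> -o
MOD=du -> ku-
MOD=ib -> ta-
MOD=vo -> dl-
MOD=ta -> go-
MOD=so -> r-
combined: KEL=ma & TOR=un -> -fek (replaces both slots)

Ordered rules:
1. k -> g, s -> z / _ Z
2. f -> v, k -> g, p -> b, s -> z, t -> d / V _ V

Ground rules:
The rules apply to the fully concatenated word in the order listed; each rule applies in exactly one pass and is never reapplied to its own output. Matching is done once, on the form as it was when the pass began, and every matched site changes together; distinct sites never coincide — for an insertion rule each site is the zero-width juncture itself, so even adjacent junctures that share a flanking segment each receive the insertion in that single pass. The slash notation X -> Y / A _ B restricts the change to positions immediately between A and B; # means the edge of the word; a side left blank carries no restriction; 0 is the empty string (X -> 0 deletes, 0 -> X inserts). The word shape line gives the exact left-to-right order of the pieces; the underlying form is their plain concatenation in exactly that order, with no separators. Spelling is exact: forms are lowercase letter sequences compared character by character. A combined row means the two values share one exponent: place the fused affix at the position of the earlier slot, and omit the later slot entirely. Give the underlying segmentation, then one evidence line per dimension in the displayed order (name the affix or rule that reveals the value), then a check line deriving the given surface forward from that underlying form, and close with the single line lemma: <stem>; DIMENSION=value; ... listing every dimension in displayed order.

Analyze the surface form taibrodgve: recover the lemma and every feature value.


underlying: ta-ibro-dk-ve
KEL=zo - signalled by the affix -dk
TOR=un - signalled by the affix -ve
MOD=ib - signalled by the affix ta-
check: taibrodkve -> taibrodgve -> taibrodgve
lemma: ibro; KEL=zo; TOR=un; MOD=ib


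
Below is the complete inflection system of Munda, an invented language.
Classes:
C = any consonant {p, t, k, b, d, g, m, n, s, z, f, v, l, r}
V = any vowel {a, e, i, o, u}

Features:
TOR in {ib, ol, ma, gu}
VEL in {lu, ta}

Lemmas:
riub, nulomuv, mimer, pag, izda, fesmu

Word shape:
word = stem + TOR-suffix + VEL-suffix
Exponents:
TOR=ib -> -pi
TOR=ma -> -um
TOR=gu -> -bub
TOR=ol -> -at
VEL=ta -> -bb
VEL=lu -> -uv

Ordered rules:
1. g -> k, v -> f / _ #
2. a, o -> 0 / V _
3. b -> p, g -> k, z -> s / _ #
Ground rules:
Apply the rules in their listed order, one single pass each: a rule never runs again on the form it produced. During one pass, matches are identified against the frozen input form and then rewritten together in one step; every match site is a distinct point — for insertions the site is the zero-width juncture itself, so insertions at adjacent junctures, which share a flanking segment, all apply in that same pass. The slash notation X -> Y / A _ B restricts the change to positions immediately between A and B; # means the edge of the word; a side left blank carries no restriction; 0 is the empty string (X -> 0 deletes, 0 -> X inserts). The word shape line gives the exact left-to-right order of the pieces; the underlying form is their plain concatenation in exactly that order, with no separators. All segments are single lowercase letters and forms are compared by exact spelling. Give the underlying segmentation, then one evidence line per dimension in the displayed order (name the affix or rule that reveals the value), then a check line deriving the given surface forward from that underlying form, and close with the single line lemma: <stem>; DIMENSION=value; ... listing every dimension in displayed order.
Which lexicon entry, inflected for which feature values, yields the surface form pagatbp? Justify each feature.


underlying: pag-at-bb
TOR=ol - signalled by the affix -at
VEL=ta - signalled by the affix -bb
check: pagatbb -> pagatbb -> pagatbb -> pagatbp
lemma: pag; TOR=ol; VEL=ta


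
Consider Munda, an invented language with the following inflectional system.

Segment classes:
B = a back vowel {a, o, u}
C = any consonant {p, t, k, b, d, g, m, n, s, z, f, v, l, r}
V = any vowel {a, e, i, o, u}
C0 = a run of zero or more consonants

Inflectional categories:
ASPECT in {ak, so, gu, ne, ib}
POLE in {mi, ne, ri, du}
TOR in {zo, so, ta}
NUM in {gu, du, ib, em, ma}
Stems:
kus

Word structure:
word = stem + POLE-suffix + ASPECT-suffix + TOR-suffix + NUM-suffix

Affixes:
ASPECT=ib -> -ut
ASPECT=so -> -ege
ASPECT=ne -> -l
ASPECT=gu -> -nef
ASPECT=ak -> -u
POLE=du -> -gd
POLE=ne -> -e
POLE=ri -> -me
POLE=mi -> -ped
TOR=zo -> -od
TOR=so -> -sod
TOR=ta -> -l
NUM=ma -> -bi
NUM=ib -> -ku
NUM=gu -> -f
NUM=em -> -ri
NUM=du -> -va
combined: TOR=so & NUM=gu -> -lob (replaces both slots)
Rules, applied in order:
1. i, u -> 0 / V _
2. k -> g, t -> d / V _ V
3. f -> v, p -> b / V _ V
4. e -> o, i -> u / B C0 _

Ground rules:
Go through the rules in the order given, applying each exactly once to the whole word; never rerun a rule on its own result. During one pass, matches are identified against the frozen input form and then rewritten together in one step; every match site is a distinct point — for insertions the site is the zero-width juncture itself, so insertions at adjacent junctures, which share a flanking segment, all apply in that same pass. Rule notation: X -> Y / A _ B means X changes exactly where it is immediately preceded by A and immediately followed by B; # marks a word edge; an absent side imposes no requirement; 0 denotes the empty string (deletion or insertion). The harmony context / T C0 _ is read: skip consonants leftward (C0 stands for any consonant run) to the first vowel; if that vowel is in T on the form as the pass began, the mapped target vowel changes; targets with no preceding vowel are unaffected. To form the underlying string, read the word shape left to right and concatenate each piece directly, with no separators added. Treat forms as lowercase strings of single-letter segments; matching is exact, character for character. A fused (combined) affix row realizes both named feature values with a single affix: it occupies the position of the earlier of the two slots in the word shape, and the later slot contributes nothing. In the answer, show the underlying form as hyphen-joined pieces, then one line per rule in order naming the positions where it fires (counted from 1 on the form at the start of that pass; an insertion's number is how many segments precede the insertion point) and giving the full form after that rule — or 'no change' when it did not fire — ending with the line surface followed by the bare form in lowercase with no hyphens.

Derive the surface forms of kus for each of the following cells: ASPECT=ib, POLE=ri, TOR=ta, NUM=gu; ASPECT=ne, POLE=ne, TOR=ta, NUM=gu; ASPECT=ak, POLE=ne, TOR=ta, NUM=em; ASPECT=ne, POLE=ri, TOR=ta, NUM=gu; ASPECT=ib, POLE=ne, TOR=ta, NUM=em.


cell ASPECT=ib, POLE=ri, TOR=ta, NUM=gu:
underlying: kus-me-ut-l-f
1. i, u -> 0 / V _: fires at position(s) 6: kusmetlf
2. k -> g, t -> d / V _ V: no change
3. f -> v, p -> b / V _ V: no change
4. e -> o, i -> u / B C0 _: fires at position(s) 5: kusmotlf
surface: kusmotlf

cell ASPECT=ne, POLE=ne, TOR=ta, NUM=gu:
underlying: kus-e-l-l-f
1. i, u -> 0 / V _: no change
2. k -> g, t -> d / V _ V: no change
3. f -> v, p -> b / V _ V: no change
4. e -> o, i -> u / B C0 _: fires at position(s) 4: kusollf
surface: kusollf

cell ASPECT=ak, POLE=ne, TOR=ta, NUM=em:
underlying: kus-e-u-l-ri
1. i, u -> 0 / V _: fires at position(s) 5: kuselri
2. k -> g, t -> d / V _ V: no change
3. f -> v, p -> b / V _ V: no change
4. e -> o, i -> u / B C0 _: fires at position(s) 4: kusolri
surface: kusolri

cell ASPECT=ne, POLE=ri, TOR=ta, NUM=gu:
underlying: kus-me-l-l-f
1. i, u -> 0 / V _: no change
2. k -> g, t -> d / V _ V: no change
3. f -> v, p -> b / V _ V: no change
4. e -> o, i -> u / B C0 _: fires at position(s) 5: kusmollf
surface: kusmollf

cell ASPECT=ib, POLE=ne, TOR=ta, NUM=em:
underlying: kus-e-ut-l-ri
1. i, u -> 0 / V _: fires at position(s) 5: kusetlri
2. k -> g, t -> d / V _ V: no change
3. f -> v, p -> b / V _ V: no change
4. e -> o, i -> u / B C0 _: fires at position(s) 4: kusotlri
surface: kusotlri


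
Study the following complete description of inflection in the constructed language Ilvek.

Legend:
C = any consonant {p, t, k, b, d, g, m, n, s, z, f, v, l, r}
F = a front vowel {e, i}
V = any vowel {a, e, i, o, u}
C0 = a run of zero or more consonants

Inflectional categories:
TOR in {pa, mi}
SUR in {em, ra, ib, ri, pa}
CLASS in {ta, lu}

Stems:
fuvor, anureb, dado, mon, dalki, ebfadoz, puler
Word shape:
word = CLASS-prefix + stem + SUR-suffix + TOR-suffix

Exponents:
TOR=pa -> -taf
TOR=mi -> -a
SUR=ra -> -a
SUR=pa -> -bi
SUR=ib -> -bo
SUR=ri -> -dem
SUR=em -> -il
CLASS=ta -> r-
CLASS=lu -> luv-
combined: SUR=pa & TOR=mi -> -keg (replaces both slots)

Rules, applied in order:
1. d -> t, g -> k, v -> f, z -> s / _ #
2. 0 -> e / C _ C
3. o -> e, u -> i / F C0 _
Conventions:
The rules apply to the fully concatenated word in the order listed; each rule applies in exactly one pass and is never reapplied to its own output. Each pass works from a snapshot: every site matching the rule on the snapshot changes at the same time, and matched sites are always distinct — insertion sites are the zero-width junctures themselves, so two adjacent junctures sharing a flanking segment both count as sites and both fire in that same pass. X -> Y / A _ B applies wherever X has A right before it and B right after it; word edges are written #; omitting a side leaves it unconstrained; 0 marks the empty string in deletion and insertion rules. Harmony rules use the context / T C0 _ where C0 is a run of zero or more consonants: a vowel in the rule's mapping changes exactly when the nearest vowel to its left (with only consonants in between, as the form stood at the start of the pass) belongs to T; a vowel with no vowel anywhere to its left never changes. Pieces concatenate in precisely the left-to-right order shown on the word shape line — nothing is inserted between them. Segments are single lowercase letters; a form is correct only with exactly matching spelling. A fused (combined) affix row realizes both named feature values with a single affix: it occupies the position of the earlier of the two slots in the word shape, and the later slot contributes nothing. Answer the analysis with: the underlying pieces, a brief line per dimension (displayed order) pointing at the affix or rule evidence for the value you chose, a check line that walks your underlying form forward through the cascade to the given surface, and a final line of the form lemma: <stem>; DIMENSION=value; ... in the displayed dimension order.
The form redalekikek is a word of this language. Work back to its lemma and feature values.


underlying: r-dalki-keg
TOR=mi - signalled by the combined affix row
SUR=pa - signalled by the combined affix row
CLASS=ta - signalled by the affix r-
check: rdalkikeg -> rdalkikek -> redalekikek -> redalekikek
lemma: dalki; TOR=mi; SUR=pa; CLASS=ta


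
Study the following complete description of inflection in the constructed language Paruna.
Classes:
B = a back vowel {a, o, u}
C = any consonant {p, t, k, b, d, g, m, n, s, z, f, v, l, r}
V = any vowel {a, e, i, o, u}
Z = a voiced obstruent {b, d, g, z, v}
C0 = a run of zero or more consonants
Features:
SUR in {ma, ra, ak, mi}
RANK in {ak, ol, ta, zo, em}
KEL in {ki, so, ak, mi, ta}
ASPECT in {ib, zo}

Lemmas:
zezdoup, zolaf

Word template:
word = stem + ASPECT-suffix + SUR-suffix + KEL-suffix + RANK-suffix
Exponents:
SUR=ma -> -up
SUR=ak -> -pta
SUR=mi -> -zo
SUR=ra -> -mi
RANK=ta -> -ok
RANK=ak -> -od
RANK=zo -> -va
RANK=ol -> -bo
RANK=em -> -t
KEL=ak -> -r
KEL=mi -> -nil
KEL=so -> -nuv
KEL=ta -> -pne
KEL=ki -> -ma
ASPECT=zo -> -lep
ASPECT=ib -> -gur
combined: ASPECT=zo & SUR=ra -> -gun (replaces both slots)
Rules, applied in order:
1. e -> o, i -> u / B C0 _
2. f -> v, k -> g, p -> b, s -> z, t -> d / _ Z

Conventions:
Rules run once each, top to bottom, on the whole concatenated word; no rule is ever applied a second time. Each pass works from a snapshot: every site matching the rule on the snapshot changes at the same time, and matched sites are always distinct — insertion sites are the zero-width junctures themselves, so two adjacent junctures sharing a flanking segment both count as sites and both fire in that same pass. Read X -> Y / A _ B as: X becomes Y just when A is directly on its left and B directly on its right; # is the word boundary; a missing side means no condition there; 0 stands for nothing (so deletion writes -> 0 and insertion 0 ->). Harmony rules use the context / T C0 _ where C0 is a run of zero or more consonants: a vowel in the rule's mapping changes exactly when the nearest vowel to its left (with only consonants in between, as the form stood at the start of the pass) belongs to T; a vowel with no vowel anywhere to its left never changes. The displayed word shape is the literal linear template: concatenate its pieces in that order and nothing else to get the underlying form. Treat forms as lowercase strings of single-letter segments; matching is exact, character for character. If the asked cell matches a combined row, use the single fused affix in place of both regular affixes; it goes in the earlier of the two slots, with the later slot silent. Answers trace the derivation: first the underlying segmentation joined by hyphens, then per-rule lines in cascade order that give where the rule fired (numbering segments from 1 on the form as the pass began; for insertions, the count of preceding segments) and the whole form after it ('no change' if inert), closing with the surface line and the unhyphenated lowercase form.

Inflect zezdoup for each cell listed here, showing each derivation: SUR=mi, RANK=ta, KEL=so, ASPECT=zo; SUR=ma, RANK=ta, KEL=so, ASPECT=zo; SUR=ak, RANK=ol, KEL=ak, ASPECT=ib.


cell SUR=mi, RANK=ta, KEL=so, ASPECT=zo:
underlying: zezdoup-lep-zo-nuv-ok
1. e -> o, i -> u / B C0 _: fires at position(s) 9: zezdouplopzonuvok
2. f -> v, k -> g, p -> b, s -> z, t -> d / _ Z: fires at position(s) 10: zezdouplobzonuvok
surface: zezdouplobzonuvok

cell SUR=ma, RANK=ta, KEL=so, ASPECT=zo:
underlying: zezdoup-lep-up-nuv-ok
1. e -> o, i -> u / B C0 _: fires at position(s) 9: zezdouplopupnuvok
2. f -> v, k -> g, p -> b, s -> z, t -> d / _ Z: no change
surface: zezdouplopupnuvok

cell SUR=ak, RANK=ol, KEL=ak, ASPECT=ib:
underlying: zezdoup-gur-pta-r-bo
1. e -> o, i -> u / B C0 _: no change
2. f -> v, k -> g, p -> b, s -> z, t -> d / _ Z: fires at position(s) 7: zezdoubgurptarbo
surface: zezdoubgurptarbo


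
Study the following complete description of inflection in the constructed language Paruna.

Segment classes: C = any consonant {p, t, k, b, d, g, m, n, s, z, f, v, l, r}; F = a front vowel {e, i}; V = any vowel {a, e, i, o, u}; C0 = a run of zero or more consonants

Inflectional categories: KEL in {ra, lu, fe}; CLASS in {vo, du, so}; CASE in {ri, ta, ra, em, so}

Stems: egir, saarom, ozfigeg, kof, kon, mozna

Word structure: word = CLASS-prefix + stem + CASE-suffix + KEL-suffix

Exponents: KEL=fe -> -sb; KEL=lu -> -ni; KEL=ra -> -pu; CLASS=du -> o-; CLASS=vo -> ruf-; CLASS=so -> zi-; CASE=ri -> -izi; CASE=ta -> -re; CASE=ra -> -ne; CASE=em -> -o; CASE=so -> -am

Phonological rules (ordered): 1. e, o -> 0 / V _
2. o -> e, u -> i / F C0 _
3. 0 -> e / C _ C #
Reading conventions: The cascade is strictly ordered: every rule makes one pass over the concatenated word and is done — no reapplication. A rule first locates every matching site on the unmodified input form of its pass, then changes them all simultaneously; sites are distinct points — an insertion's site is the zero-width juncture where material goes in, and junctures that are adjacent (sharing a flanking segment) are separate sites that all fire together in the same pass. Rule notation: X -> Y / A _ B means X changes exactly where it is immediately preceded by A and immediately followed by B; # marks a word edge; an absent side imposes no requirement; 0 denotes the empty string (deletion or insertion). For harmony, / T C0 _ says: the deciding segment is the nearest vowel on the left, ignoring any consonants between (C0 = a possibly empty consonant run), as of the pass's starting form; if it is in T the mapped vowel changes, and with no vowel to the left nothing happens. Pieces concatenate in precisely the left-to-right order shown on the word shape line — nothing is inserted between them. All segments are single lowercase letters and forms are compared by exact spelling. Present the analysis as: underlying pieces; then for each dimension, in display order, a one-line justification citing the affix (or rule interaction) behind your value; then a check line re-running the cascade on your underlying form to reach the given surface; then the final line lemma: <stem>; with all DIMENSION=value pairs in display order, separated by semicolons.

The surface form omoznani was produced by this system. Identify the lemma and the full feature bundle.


underlying: o-mozna-o-ni
KEL=lu - signalled by the affix -ni
CLASS=du - signalled by the affix o-
CASE=em - signalled by the affix -o
check: omoznaoni -> omoznani -> omoznani -> omoznani
lemma: mozna; KEL=lu; CLASS=du; CASE=em


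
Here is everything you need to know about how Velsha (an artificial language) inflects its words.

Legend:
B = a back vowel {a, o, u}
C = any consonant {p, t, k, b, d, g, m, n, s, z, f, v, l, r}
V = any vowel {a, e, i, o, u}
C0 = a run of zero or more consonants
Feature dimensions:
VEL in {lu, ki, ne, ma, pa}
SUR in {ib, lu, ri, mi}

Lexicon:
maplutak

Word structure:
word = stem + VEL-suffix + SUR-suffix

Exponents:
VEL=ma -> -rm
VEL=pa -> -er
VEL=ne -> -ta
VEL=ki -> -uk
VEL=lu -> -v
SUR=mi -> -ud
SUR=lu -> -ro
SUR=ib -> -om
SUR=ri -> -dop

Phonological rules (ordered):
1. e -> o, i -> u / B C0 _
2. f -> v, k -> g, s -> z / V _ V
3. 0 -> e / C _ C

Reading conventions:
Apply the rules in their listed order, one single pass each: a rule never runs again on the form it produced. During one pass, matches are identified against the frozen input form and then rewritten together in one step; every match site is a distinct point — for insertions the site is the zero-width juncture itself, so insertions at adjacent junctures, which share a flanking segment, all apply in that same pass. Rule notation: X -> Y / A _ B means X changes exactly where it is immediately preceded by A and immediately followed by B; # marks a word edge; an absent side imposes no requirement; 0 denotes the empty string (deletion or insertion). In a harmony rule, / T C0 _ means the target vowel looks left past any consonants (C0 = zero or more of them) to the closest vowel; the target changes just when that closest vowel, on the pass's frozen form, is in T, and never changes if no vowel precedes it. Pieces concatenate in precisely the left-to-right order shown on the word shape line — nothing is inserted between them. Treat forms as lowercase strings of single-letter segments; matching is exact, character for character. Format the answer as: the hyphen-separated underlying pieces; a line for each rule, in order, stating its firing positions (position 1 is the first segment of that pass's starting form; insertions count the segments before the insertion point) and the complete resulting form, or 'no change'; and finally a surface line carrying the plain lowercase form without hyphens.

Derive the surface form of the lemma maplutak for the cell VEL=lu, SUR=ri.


underlying: maplutak-v-dop
1. e -> o, i -> u / B C0 _: no change
2. f -> v, k -> g, s -> z / V _ V: no change
3. 0 -> e / C _ C: inserts after position(s) 3, 8, 9: mapelutakevedop
surface: mapelutakevedop


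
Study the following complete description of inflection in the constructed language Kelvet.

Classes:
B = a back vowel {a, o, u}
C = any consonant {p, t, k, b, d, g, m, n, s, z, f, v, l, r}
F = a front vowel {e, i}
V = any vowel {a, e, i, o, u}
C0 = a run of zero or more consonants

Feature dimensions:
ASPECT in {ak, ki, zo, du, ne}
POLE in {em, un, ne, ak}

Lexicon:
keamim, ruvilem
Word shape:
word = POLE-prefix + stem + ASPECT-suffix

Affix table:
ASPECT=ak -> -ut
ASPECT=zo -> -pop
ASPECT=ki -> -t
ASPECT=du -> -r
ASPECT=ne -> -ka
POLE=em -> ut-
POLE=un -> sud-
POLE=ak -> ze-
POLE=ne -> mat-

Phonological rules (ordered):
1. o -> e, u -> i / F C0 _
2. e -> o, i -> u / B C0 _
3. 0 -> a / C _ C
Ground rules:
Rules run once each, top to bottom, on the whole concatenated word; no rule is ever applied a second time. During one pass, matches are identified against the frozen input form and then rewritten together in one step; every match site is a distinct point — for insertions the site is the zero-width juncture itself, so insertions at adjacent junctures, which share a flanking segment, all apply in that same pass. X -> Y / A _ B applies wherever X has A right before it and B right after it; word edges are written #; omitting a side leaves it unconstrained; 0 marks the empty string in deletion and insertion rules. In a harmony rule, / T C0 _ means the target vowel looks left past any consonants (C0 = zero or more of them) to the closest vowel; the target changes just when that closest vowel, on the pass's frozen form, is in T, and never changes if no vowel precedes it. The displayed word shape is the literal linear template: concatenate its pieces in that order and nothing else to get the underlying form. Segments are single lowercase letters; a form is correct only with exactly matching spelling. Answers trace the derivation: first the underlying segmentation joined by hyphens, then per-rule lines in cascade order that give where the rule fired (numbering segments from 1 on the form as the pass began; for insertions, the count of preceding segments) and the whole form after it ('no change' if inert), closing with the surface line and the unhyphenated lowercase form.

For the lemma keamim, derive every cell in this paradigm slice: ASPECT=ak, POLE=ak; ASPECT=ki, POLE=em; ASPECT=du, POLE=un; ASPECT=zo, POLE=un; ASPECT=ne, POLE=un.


cell ASPECT=ak, POLE=ak:
underlying: ze-keamim-ut
1. o -> e, u -> i / F C0 _: fires at position(s) 9: zekeamimit
2. e -> o, i -> u / B C0 _: fires at position(s) 7: zekeamumit
3. 0 -> a / C _ C: no change
surface: zekeamumit

cell ASPECT=ki, POLE=em:
underlying: ut-keamim-t
1. o -> e, u -> i / F C0 _: no change
2. e -> o, i -> u / B C0 _: fires at position(s) 4, 7: utkoamumt
3. 0 -> a / C _ C: inserts after position(s) 2, 8: utakoamumat
surface: utakoamumat

cell ASPECT=du, POLE=un:
underlying: sud-keamim-r
1. o -> e, u -> i / F C0 _: no change
2. e -> o, i -> u / B C0 _: fires at position(s) 5, 8: sudkoamumr
3. 0 -> a / C _ C: inserts after position(s) 3, 9: sudakoamumar
surface: sudakoamumar

cell ASPECT=zo, POLE=un:
underlying: sud-keamim-pop
1. o -> e, u -> i / F C0 _: fires at position(s) 11: sudkeamimpep
2. e -> o, i -> u / B C0 _: fires at position(s) 5, 8: sudkoamumpep
3. 0 -> a / C _ C: inserts after position(s) 3, 9: sudakoamumapep
surface: sudakoamumapep

cell ASPECT=ne, POLE=un:
underlying: sud-keamim-ka
1. o -> e, u -> i / F C0 _: no change
2. e -> o, i -> u / B C0 _: fires at position(s) 5, 8: sudkoamumka
3. 0 -> a / C _ C: inserts after position(s) 3, 9: sudakoamumaka
surface: sudakoamumaka


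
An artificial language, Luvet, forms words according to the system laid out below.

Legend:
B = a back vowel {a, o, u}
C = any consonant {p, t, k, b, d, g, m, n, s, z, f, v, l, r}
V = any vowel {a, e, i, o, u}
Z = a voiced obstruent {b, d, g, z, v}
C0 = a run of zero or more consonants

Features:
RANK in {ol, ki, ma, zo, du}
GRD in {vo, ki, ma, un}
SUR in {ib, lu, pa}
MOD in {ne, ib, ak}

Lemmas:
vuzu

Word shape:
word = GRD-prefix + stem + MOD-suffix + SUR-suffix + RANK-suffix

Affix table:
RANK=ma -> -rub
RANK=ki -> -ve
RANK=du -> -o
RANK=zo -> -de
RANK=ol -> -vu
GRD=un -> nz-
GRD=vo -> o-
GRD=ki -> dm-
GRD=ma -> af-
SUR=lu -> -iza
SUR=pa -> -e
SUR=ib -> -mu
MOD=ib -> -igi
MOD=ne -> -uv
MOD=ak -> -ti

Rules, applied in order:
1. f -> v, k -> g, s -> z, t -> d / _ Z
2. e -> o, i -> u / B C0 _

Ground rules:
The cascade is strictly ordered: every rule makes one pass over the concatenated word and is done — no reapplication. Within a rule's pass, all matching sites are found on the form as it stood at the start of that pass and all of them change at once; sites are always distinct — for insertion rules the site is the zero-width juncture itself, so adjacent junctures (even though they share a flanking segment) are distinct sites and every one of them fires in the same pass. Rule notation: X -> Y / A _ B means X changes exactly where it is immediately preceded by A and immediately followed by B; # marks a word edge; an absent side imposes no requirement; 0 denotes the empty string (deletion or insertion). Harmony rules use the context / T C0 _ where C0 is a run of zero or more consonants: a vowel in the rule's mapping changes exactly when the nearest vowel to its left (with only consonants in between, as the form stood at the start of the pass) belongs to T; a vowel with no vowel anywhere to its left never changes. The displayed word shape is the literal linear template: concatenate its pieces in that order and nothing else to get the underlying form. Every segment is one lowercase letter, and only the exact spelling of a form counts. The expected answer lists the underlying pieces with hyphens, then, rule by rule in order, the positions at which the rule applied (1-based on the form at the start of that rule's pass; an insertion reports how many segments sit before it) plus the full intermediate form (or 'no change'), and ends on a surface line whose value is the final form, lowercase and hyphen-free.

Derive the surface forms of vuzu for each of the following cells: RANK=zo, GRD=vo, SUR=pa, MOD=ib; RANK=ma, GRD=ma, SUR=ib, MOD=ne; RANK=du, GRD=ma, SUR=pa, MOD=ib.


cell RANK=zo, GRD=vo, SUR=pa, MOD=ib:
underlying: o-vuzu-igi-e-de
1. f -> v, k -> g, s -> z, t -> d / _ Z: no change
2. e -> o, i -> u / B C0 _: fires at position(s) 6: ovuzuugiede
surface: ovuzuugiede

cell RANK=ma, GRD=ma, SUR=ib, MOD=ne:
underlying: af-vuzu-uv-mu-rub
1. f -> v, k -> g, s -> z, t -> d / _ Z: fires at position(s) 2: avvuzuuvmurub
2. e -> o, i -> u / B C0 _: no change
surface: avvuzuuvmurub

cell RANK=du, GRD=ma, SUR=pa, MOD=ib:
underlying: af-vuzu-igi-e-o
1. f -> v, k -> g, s -> z, t -> d / _ Z: fires at position(s) 2: avvuzuigieo
2. e -> o, i -> u / B C0 _: fires at position(s) 7: avvuzuugieo
surface: avvuzuugieo


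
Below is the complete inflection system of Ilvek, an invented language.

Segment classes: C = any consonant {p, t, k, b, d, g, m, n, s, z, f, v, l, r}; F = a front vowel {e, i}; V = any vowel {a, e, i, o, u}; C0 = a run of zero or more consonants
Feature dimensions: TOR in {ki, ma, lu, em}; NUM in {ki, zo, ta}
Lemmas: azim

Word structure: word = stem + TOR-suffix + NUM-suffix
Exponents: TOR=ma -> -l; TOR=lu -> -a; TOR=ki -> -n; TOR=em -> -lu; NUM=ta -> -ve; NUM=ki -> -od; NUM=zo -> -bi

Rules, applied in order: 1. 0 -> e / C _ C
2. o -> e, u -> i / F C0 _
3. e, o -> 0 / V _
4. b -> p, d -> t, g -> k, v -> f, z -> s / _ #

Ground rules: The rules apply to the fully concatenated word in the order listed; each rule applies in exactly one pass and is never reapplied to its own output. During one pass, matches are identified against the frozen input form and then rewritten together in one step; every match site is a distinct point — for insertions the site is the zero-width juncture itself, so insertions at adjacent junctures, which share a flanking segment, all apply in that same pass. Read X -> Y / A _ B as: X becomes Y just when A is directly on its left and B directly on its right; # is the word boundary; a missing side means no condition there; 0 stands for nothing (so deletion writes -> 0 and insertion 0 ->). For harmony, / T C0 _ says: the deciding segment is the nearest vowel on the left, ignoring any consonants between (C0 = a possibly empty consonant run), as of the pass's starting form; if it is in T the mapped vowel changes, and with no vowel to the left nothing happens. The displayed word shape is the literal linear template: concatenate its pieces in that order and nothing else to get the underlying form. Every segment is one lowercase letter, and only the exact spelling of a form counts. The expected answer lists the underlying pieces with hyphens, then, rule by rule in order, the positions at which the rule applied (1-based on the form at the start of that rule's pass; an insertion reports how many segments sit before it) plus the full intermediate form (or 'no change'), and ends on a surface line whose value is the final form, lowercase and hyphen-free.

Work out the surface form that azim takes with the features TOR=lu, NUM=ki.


underlying: azim-a-od
1. 0 -> e / C _ C: no change
2. o -> e, u -> i / F C0 _: no change
3. e, o -> 0 / V _: fires at position(s) 6: azimad
4. b -> p, d -> t, g -> k, v -> f, z -> s / _ #: fires at position(s) 6: azimat
surface: azimat


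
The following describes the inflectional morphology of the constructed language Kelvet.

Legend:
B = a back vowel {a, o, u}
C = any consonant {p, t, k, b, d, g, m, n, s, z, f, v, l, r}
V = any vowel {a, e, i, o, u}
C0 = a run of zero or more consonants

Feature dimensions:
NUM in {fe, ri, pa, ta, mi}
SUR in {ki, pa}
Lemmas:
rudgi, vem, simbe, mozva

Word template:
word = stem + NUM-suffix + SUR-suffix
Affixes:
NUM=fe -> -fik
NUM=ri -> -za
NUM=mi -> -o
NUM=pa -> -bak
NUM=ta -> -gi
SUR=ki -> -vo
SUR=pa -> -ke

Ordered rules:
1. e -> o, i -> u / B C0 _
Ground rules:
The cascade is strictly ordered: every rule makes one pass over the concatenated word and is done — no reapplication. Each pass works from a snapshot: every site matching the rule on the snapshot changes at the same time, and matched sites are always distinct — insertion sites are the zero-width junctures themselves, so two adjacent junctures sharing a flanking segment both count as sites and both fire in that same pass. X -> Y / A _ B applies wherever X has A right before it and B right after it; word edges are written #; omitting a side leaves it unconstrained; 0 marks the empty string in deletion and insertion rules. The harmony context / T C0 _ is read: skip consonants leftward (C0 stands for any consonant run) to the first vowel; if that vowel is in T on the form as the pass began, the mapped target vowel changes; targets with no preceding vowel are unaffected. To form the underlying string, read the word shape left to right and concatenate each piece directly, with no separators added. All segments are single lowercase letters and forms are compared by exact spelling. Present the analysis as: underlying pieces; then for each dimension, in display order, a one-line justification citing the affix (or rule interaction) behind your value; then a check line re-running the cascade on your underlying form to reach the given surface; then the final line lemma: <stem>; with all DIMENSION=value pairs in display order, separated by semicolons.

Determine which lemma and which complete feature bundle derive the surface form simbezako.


underlying: simbe-za-ke
NUM=ri - signalled by the affix -za
SUR=pa - signalled by the affix -ke
check: simbezake -> simbezako
lemma: simbe; NUM=ri; SUR=pa


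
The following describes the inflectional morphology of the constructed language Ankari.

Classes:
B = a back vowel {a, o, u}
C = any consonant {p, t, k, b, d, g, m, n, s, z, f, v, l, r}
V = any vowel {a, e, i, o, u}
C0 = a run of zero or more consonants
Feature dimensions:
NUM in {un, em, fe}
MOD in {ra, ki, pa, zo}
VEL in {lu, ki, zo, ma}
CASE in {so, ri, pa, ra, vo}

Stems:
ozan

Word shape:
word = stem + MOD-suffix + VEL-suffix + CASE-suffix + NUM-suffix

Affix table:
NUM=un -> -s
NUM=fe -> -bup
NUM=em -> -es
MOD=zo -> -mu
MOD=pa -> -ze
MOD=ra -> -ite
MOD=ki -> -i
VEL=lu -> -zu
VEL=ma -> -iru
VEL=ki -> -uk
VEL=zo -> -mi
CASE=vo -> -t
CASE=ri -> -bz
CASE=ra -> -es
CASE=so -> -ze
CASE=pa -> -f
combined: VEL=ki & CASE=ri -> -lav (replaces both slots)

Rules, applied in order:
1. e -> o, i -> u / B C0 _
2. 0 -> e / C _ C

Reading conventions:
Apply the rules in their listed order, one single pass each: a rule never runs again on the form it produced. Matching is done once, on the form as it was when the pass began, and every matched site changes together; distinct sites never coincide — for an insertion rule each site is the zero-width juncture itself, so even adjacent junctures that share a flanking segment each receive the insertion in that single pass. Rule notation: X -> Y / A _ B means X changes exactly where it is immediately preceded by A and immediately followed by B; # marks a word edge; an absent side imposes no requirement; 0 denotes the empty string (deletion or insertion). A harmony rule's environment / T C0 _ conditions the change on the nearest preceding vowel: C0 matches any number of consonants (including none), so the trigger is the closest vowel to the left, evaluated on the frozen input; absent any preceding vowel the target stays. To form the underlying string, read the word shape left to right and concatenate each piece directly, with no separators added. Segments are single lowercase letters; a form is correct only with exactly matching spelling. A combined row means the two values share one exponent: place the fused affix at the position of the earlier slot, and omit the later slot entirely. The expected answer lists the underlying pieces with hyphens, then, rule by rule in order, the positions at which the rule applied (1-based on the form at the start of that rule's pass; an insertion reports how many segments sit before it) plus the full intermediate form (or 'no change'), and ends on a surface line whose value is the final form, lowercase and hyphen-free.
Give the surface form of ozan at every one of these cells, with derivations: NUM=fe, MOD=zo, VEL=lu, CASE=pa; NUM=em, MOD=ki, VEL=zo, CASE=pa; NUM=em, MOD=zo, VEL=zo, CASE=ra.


cell NUM=fe, MOD=zo, VEL=lu, CASE=pa:
underlying: ozan-mu-zu-f-bup
1. e -> o, i -> u / B C0 _: no change
2. 0 -> e / C _ C: inserts after position(s) 4, 9: ozanemuzufebup
surface: ozanemuzufebup

cell NUM=em, MOD=ki, VEL=zo, CASE=pa:
underlying: ozan-i-mi-f-es
1. e -> o, i -> u / B C0 _: fires at position(s) 5: ozanumifes
2. 0 -> e / C _ C: no change
surface: ozanumifes

cell NUM=em, MOD=zo, VEL=zo, CASE=ra:
underlying: ozan-mu-mi-es-es
1. e -> o, i -> u / B C0 _: fires at position(s) 8: ozanmumueses
2. 0 -> e / C _ C: inserts after position(s) 4: ozanemumueses
surface: ozanemumueses
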